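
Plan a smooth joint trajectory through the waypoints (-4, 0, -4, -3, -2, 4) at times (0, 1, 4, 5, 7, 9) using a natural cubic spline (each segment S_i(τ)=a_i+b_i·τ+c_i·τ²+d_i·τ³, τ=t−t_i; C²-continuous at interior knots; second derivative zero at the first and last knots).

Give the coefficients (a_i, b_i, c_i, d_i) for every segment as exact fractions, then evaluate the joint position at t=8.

Δ: Δ0=4, Δ1=-4/3, Δ2=1, Δ3=1/2, Δ4=3
row 1: diag=8, rhs=-32; c'=3/8, d'=-4
row 2: denom=8−3·3/8=55/8; d'=(14−3·-4)/(55/8)=208/55
row 3: denom=6−1·8/55=322/55; d'=(-3−1·208/55)/(322/55)=-373/322
row 4: denom=8−2·55/161=1178/161; d'=(15−2·-373/322)/(1178/161)=1394/589
back: M4=1394/589
back: M3=-373/322−55/161·1394/589=-2317/1178
back: M2=208/55−8/55·-2317/1178=2396/589
back: M1=-4−3/8·2396/589=-6509/1178
M: M0=0, M1=-6509/1178, M2=2396/589, M3=-2317/1178, M4=1394/589, M5=0
seg 0: a=-4, c=M0/2=0, d=(M1−M0)/(6·1)=-6509/7068, b=Δ0−h0·(2M0+M1)/6=34781/7068
seg 1: a=0, c=M1/2=-6509/2356, d=(M2−M1)/(6·3)=3767/7068, b=Δ1−h1·(2M1+M2)/6=7627/3534
seg 2: a=-4, c=M2/2=1198/589, d=(M3−M2)/(6·1)=-7109/7068, b=Δ2−h2·(2M2+M3)/6=-199/7068
seg 3: a=-3, c=M3/2=-2317/2356, d=(M4−M3)/(6·2)=5105/14136, b=Δ3−h3·(2M3+M4)/6=3613/3534
seg 4: a=-2, c=M4/2=697/589, d=(M5−M4)/(6·2)=-697/3534, b=Δ4−h4·(2M4+M5)/6=2513/1767
t_q=8 → seg 4, τ=1; S=-2+2513/1767·τ+697/589·τ²+-697/3534·τ³=481/1178

  seg 0: a=-4 b=34781/7068 c=0 d=-6509/7068
  seg 1: a=0 b=7627/3534 c=-6509/2356 d=3767/7068
  seg 2: a=-4 b=-199/7068 c=1198/589 d=-7109/7068
  seg 3: a=-3 b=3613/3534 c=-2317/2356 d=5105/14136
  seg 4: a=-2 b=2513/1767 c=697/589 d=-697/3534
S(8) = 481/1178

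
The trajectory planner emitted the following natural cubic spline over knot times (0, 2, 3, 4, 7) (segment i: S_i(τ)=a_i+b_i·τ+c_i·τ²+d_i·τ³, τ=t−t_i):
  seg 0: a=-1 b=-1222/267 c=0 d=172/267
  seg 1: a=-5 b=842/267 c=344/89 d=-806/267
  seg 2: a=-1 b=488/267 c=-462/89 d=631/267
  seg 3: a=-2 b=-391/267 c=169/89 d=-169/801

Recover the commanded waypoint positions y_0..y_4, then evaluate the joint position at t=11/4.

y_0 = S_0(0) = a_0 = -1
y_1 = S_1(0) = a_1 = -5
y_2 = S_2(0) = a_2 = -1
y_3 = S_3(0) = a_3 = -2
y_4 = S_3(3) = 5
t_q=11/4 is in segment 1 (τ=3/4); S_1(τ)=-4939/2848

y_0=-1 y_1=-5 y_2=-1 y_3=-2 y_4=5
S(11/4) = -4939/2848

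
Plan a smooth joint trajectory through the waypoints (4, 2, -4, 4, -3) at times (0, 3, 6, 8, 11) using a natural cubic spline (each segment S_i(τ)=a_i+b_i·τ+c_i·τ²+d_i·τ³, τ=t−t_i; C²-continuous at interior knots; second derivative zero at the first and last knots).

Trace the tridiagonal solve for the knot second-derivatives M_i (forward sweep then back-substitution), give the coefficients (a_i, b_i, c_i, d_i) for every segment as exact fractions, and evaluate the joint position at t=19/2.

  seg 0: a=4 b=55/177 c=0 d=-173/1593
  seg 1: a=2 b=-464/177 c=-173/177 d=629/1593
  seg 2: a=-4 b=385/177 c=152/59 d=-589/708
  seg 3: a=4 b=442/177 c=-285/118 d=95/354
S(19/2) = 3037/944

Δ: Δ0=-2/3, Δ1=-2, Δ2=4, Δ3=-7/3
row 1: diag=12, rhs=-8; c'=1/4, d'=-2/3
row 2: denom=10−3·1/4=37/4; d'=(36−3·-2/3)/(37/4)=152/37
row 3: denom=10−2·8/37=354/37; d'=(-38−2·152/37)/(354/37)=-285/59
back: M3=-285/59
back: M2=152/37−8/37·-285/59=304/59
back: M1=-2/3−1/4·304/59=-346/177
M: M0=0, M1=-346/177, M2=304/59, M3=-285/59, M4=0
seg 0: a=4, c=M0/2=0, d=(M1−M0)/(6·3)=-173/1593, b=Δ0−h0·(2M0+M1)/6=55/177
seg 1: a=2, c=M1/2=-173/177, d=(M2−M1)/(6·3)=629/1593, b=Δ1−h1·(2M1+M2)/6=-464/177
seg 2: a=-4, c=M2/2=152/59, d=(M3−M2)/(6·2)=-589/708, b=Δ2−h2·(2M2+M3)/6=385/177
seg 3: a=4, c=M3/2=-285/118, d=(M4−M3)/(6·3)=95/354, b=Δ3−h3·(2M3+M4)/6=442/177
t_q=19/2 → seg 3, τ=3/2; S=4+442/177·τ+-285/118·τ²+95/354·τ³=3037/944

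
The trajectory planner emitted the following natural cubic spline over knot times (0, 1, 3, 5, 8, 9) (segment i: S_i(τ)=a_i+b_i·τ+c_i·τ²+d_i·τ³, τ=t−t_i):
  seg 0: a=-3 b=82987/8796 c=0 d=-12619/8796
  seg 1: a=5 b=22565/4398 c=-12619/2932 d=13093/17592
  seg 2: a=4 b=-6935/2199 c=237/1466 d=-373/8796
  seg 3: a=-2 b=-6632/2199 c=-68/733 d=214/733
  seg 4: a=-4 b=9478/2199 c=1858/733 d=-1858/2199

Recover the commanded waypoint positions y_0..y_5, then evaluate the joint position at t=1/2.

y_0=-3 y_1=5 y_2=4 y_3=-2 y_4=-4 y_5=2
S(1/2) = 36075/23456

y_0 = S_0(0) = a_0 = -3
y_1 = S_1(0) = a_1 = 5
y_2 = S_2(0) = a_2 = 4
y_3 = S_3(0) = a_3 = -2
y_4 = S_4(0) = a_4 = -4
y_5 = S_4(1) = 2
t_q=1/2 is in segment 0 (τ=1/2); S_0(τ)=36075/23456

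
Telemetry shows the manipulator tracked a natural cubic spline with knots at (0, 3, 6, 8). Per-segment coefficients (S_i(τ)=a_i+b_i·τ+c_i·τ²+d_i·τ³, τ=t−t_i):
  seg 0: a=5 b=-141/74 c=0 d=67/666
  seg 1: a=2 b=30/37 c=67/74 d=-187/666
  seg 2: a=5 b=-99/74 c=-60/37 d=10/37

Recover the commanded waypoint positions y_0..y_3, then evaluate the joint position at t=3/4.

y_0 = S_0(0) = a_0 = 5
y_1 = S_1(0) = a_1 = 2
y_2 = S_2(0) = a_2 = 5
y_3 = S_2(2) = -2
t_q=3/4 is in segment 0 (τ=3/4); S_0(τ)=17113/4736

y_0=5 y_1=2 y_2=5 y_3=-2
S(3/4) = 17113/4736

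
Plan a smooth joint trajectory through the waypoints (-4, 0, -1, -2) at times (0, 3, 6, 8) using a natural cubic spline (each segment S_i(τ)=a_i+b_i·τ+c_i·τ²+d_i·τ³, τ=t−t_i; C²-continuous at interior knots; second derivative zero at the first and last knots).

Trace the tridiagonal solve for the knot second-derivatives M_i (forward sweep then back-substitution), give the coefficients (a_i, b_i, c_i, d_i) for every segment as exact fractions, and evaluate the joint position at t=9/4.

Δ: Δ0=4/3, Δ1=-1/3, Δ2=-1/2
row 1: diag=12, rhs=-10; c'=1/4, d'=-5/6
row 2: denom=10−3·1/4=37/4; d'=(-1−3·-5/6)/(37/4)=6/37
back: M2=6/37
back: M1=-5/6−1/4·6/37=-97/111
M: M0=0, M1=-97/111, M2=6/37, M3=0
seg 0: a=-4, c=M0/2=0, d=(M1−M0)/(6·3)=-97/1998, b=Δ0−h0·(2M0+M1)/6=131/74
seg 1: a=0, c=M1/2=-97/222, d=(M2−M1)/(6·3)=115/1998, b=Δ1−h1·(2M1+M2)/6=17/37
seg 2: a=-1, c=M2/2=3/37, d=(M3−M2)/(6·2)=-1/74, b=Δ2−h2·(2M2+M3)/6=-45/74
t_q=9/4 → seg 0, τ=9/4; S=-4+131/74·τ+0·τ²+-97/1998·τ³=-2699/4736

  seg 0: a=-4 b=131/74 c=0 d=-97/1998
  seg 1: a=0 b=17/37 c=-97/222 d=115/1998
  seg 2: a=-1 b=-45/74 c=3/37 d=-1/74
S(9/4) = -2699/4736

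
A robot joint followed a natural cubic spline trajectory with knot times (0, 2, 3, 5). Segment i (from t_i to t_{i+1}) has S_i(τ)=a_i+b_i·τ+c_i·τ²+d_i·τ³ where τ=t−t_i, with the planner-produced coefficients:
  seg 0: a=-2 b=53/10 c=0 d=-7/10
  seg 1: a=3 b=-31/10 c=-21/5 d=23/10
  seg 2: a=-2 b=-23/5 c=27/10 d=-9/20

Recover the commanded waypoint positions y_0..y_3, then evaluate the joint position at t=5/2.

y_0=-2 y_1=3 y_2=-2 y_3=-4
S(5/2) = 11/16

y_0 = S_0(0) = a_0 = -2
y_1 = S_1(0) = a_1 = 3
y_2 = S_2(0) = a_2 = -2
y_3 = S_2(2) = -4
t_q=5/2 is in segment 1 (τ=1/2); S_1(τ)=11/16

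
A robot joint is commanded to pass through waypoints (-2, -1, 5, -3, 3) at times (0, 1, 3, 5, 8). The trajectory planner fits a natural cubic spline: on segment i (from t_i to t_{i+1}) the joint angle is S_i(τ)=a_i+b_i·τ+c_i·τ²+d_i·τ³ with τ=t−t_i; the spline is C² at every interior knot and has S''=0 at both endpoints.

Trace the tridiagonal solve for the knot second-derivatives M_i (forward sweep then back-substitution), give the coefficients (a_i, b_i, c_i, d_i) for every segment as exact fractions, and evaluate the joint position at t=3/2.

  seg 0: a=-2 b=25/104 c=0 d=79/104
  seg 1: a=-1 b=131/52 c=237/104 d=-53/52
  seg 2: a=5 b=-31/52 c=-399/104 d=111/104
  seg 3: a=-3 b=-163/52 c=267/104 d=-89/312
S(3/2) = 73/104

Δ: Δ0=1, Δ1=3, Δ2=-4, Δ3=2
row 1: diag=6, rhs=12; c'=1/3, d'=2
row 2: denom=8−2·1/3=22/3; d'=(-42−2·2)/(22/3)=-69/11
row 3: denom=10−2·3/11=104/11; d'=(36−2·-69/11)/(104/11)=267/52
back: M3=267/52
back: M2=-69/11−3/11·267/52=-399/52
back: M1=2−1/3·-399/52=237/52
M: M0=0, M1=237/52, M2=-399/52, M3=267/52, M4=0
seg 0: a=-2, c=M0/2=0, d=(M1−M0)/(6·1)=79/104, b=Δ0−h0·(2M0+M1)/6=25/104
seg 1: a=-1, c=M1/2=237/104, d=(M2−M1)/(6·2)=-53/52, b=Δ1−h1·(2M1+M2)/6=131/52
seg 2: a=5, c=M2/2=-399/104, d=(M3−M2)/(6·2)=111/104, b=Δ2−h2·(2M2+M3)/6=-31/52
seg 3: a=-3, c=M3/2=267/104, d=(M4−M3)/(6·3)=-89/312, b=Δ3−h3·(2M3+M4)/6=-163/52
t_q=3/2 → seg 1, τ=1/2; S=-1+131/52·τ+237/104·τ²+-53/52·τ³=73/104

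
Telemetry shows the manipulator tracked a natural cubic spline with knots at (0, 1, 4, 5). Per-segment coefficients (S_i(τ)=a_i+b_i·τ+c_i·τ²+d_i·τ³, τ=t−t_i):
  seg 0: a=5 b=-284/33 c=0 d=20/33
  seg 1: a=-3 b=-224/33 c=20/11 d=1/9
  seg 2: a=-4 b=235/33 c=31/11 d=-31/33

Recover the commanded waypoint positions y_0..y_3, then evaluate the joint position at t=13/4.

y_0 = S_0(0) = a_0 = 5
y_1 = S_1(0) = a_1 = -3
y_2 = S_2(0) = a_2 = -4
y_3 = S_2(1) = 5
t_q=13/4 is in segment 1 (τ=9/4); S_1(τ)=-5493/704

y_0=5 y_1=-3 y_2=-4 y_3=5
S(13/4) = -5493/704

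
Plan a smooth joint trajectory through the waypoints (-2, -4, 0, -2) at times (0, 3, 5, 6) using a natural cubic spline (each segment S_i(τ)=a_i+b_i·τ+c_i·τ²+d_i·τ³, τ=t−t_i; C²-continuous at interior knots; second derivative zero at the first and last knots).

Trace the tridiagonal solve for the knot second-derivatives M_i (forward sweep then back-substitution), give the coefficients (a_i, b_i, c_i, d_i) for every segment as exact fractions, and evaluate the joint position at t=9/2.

  seg 0: a=-2 b=-41/21 c=0 d=1/7
  seg 1: a=-4 b=40/21 c=9/7 d=-13/21
  seg 2: a=0 b=-8/21 c=-17/7 d=17/21
S(9/2) = -19/56

Δ: Δ0=-2/3, Δ1=2, Δ2=-2
row 1: diag=10, rhs=16; c'=1/5, d'=8/5
row 2: denom=6−2·1/5=28/5; d'=(-24−2·8/5)/(28/5)=-34/7
back: M2=-34/7
back: M1=8/5−1/5·-34/7=18/7
M: M0=0, M1=18/7, M2=-34/7, M3=0
seg 0: a=-2, c=M0/2=0, d=(M1−M0)/(6·3)=1/7, b=Δ0−h0·(2M0+M1)/6=-41/21
seg 1: a=-4, c=M1/2=9/7, d=(M2−M1)/(6·2)=-13/21, b=Δ1−h1·(2M1+M2)/6=40/21
seg 2: a=0, c=M2/2=-17/7, d=(M3−M2)/(6·1)=17/21, b=Δ2−h2·(2M2+M3)/6=-8/21
t_q=9/2 → seg 1, τ=3/2; S=-4+40/21·τ+9/7·τ²+-13/21·τ³=-19/56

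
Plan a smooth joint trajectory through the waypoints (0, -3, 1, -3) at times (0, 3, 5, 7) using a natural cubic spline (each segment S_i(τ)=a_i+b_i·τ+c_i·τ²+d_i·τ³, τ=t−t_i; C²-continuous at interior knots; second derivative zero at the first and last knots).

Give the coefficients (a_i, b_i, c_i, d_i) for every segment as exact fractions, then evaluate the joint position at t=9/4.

Δ: Δ0=-1, Δ1=2, Δ2=-2
row 1: diag=10, rhs=18; c'=1/5, d'=9/5
row 2: denom=8−2·1/5=38/5; d'=(-24−2·9/5)/(38/5)=-69/19
back: M2=-69/19
back: M1=9/5−1/5·-69/19=48/19
M: M0=0, M1=48/19, M2=-69/19, M3=0
seg 0: a=0, c=M0/2=0, d=(M1−M0)/(6·3)=8/57, b=Δ0−h0·(2M0+M1)/6=-43/19
seg 1: a=-3, c=M1/2=24/19, d=(M2−M1)/(6·2)=-39/76, b=Δ1−h1·(2M1+M2)/6=29/19
seg 2: a=1, c=M2/2=-69/38, d=(M3−M2)/(6·2)=23/76, b=Δ2−h2·(2M2+M3)/6=8/19
t_q=9/4 → seg 0, τ=9/4; S=0+-43/19·τ+0·τ²+8/57·τ³=-531/152

  seg 0: a=0 b=-43/19 c=0 d=8/57
  seg 1: a=-3 b=29/19 c=24/19 d=-39/76
  seg 2: a=1 b=8/19 c=-69/38 d=23/76
S(9/4) = -531/152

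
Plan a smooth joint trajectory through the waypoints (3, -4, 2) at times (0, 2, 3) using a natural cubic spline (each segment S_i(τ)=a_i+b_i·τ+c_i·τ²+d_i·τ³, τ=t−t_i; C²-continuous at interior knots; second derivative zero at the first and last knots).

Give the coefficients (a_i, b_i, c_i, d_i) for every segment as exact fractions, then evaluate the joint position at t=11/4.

Δ: Δ0=-7/2, Δ1=6
row 1: diag=6, rhs=57; c'=1/6, d'=19/2
back: M1=19/2
M: M0=0, M1=19/2, M2=0
seg 0: a=3, c=M0/2=0, d=(M1−M0)/(6·2)=19/24, b=Δ0−h0·(2M0+M1)/6=-20/3
seg 1: a=-4, c=M1/2=19/4, d=(M2−M1)/(6·1)=-19/12, b=Δ1−h1·(2M1+M2)/6=17/6
t_q=11/4 → seg 1, τ=3/4; S=-4+17/6·τ+19/4·τ²+-19/12·τ³=33/256

  seg 0: a=3 b=-20/3 c=0 d=19/24
  seg 1: a=-4 b=17/6 c=19/4 d=-19/12
S(11/4) = 33/256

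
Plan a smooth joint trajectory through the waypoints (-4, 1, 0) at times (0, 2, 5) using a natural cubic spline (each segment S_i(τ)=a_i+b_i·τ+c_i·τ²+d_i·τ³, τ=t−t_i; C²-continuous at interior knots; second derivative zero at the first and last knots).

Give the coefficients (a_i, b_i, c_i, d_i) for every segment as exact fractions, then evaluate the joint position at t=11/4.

  seg 0: a=-4 b=46/15 c=0 d=-17/120
  seg 1: a=1 b=41/30 c=-17/20 d=17/180
S(11/4) = 2031/1280

Δ: Δ0=5/2, Δ1=-1/3
row 1: diag=10, rhs=-17; c'=3/10, d'=-17/10
back: M1=-17/10
M: M0=0, M1=-17/10, M2=0
seg 0: a=-4, c=M0/2=0, d=(M1−M0)/(6·2)=-17/120, b=Δ0−h0·(2M0+M1)/6=46/15
seg 1: a=1, c=M1/2=-17/20, d=(M2−M1)/(6·3)=17/180, b=Δ1−h1·(2M1+M2)/6=41/30
t_q=11/4 → seg 1, τ=3/4; S=1+41/30·τ+-17/20·τ²+17/180·τ³=2031/1280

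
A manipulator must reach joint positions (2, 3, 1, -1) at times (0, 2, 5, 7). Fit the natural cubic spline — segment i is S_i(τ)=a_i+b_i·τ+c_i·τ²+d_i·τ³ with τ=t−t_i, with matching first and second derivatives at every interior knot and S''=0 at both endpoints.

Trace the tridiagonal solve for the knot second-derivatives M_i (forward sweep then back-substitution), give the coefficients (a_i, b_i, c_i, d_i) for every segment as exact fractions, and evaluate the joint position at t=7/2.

Δ: Δ0=1/2, Δ1=-2/3, Δ2=-1
row 1: diag=10, rhs=-7; c'=3/10, d'=-7/10
row 2: denom=10−3·3/10=91/10; d'=(-2−3·-7/10)/(91/10)=1/91
back: M2=1/91
back: M1=-7/10−3/10·1/91=-64/91
M: M0=0, M1=-64/91, M2=1/91, M3=0
seg 0: a=2, c=M0/2=0, d=(M1−M0)/(6·2)=-16/273, b=Δ0−h0·(2M0+M1)/6=401/546
seg 1: a=3, c=M1/2=-32/91, d=(M2−M1)/(6·3)=5/126, b=Δ1−h1·(2M1+M2)/6=17/546
seg 2: a=1, c=M2/2=1/182, d=(M3−M2)/(6·2)=-1/1092, b=Δ2−h2·(2M2+M3)/6=-275/273
t_q=7/2 → seg 1, τ=3/2; S=3+17/546·τ+-32/91·τ²+5/126·τ³=497/208

  seg 0: a=2 b=401/546 c=0 d=-16/273
  seg 1: a=3 b=17/546 c=-32/91 d=5/126
  seg 2: a=1 b=-275/273 c=1/182 d=-1/1092
S(7/2) = 497/208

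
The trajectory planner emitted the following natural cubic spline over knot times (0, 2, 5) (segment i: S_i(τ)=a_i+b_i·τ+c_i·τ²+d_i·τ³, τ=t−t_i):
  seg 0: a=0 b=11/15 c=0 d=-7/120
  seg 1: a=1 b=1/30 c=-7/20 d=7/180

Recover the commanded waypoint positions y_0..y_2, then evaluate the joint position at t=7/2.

y_0=0 y_1=1 y_2=-1
S(7/2) = 63/160

y_0 = S_0(0) = a_0 = 0
y_1 = S_1(0) = a_1 = 1
y_2 = S_1(3) = -1
t_q=7/2 is in segment 1 (τ=3/2); S_1(τ)=63/160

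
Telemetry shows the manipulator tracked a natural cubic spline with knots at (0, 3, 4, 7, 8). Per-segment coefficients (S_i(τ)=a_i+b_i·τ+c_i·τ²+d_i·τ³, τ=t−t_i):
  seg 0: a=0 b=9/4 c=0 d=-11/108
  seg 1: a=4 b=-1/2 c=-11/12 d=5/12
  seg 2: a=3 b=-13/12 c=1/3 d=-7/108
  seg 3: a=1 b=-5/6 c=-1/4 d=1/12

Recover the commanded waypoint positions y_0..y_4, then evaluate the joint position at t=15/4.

y_0=0 y_1=4 y_2=3 y_3=1 y_4=0
S(15/4) = 841/256

y_0 = S_0(0) = a_0 = 0
y_1 = S_1(0) = a_1 = 4
y_2 = S_2(0) = a_2 = 3
y_3 = S_3(0) = a_3 = 1
y_4 = S_3(1) = 0
t_q=15/4 is in segment 1 (τ=3/4); S_1(τ)=841/256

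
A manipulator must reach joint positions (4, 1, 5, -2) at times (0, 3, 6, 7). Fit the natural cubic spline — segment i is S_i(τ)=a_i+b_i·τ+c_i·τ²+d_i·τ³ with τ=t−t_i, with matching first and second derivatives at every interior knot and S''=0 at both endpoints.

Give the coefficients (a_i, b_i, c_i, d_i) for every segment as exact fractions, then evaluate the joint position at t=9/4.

Δ: Δ0=-1, Δ1=4/3, Δ2=-7
row 1: diag=12, rhs=14; c'=1/4, d'=7/6
row 2: denom=8−3·1/4=29/4; d'=(-50−3·7/6)/(29/4)=-214/29
back: M2=-214/29
back: M1=7/6−1/4·-214/29=262/87
M: M0=0, M1=262/87, M2=-214/29, M3=0
seg 0: a=4, c=M0/2=0, d=(M1−M0)/(6·3)=131/783, b=Δ0−h0·(2M0+M1)/6=-218/87
seg 1: a=1, c=M1/2=131/87, d=(M2−M1)/(6·3)=-452/783, b=Δ1−h1·(2M1+M2)/6=175/87
seg 2: a=5, c=M2/2=-107/29, d=(M3−M2)/(6·1)=107/87, b=Δ2−h2·(2M2+M3)/6=-395/87
t_q=9/4 → seg 0, τ=9/4; S=4+-218/87·τ+0·τ²+131/783·τ³=497/1856

  seg 0: a=4 b=-218/87 c=0 d=131/783
  seg 1: a=1 b=175/87 c=131/87 d=-452/783
  seg 2: a=5 b=-395/87 c=-107/29 d=107/87
S(9/4) = 497/1856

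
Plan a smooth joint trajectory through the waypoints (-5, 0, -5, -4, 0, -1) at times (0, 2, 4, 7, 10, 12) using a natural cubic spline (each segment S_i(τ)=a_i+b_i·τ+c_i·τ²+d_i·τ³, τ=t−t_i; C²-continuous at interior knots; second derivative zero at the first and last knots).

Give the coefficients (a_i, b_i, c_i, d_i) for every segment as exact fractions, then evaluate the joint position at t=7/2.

  seg 0: a=-5 b=15281/3858 c=0 d=-1409/3858
  seg 1: a=0 b=-1627/3858 c=-1409/643 d=4445/7716
  seg 2: a=-5 b=-8773/3858 c=1627/1286 d=-764/5787
  seg 3: a=-4 b=6761/3858 c=99/1286 d=-418/5787
  seg 4: a=0 b=1019/3858 c=-737/1286 d=737/7716
S(7/2) = -74459/20576

Δ: Δ0=5/2, Δ1=-5/2, Δ2=1/3, Δ3=4/3, Δ4=-1/2
row 1: diag=8, rhs=-30; c'=1/4, d'=-15/4
row 2: denom=10−2·1/4=19/2; d'=(17−2·-15/4)/(19/2)=49/19
row 3: denom=12−3·6/19=210/19; d'=(6−3·49/19)/(210/19)=-11/70
row 4: denom=10−3·19/70=643/70; d'=(-11−3·-11/70)/(643/70)=-737/643
back: M4=-737/643
back: M3=-11/70−19/70·-737/643=99/643
back: M2=49/19−6/19·99/643=1627/643
back: M1=-15/4−1/4·1627/643=-2818/643
M: M0=0, M1=-2818/643, M2=1627/643, M3=99/643, M4=-737/643, M5=0
seg 0: a=-5, c=M0/2=0, d=(M1−M0)/(6·2)=-1409/3858, b=Δ0−h0·(2M0+M1)/6=15281/3858
seg 1: a=0, c=M1/2=-1409/643, d=(M2−M1)/(6·2)=4445/7716, b=Δ1−h1·(2M1+M2)/6=-1627/3858
seg 2: a=-5, c=M2/2=1627/1286, d=(M3−M2)/(6·3)=-764/5787, b=Δ2−h2·(2M2+M3)/6=-8773/3858
seg 3: a=-4, c=M3/2=99/1286, d=(M4−M3)/(6·3)=-418/5787, b=Δ3−h3·(2M3+M4)/6=6761/3858
seg 4: a=0, c=M4/2=-737/1286, d=(M5−M4)/(6·2)=737/7716, b=Δ4−h4·(2M4+M5)/6=1019/3858
t_q=7/2 → seg 1, τ=3/2; S=0+-1627/3858·τ+-1409/643·τ²+4445/7716·τ³=-74459/20576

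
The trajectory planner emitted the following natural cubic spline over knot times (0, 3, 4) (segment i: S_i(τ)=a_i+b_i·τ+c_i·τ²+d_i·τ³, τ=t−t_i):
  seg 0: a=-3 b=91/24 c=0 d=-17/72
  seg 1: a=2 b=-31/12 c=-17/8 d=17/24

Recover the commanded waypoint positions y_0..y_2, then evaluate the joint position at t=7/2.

y_0=-3 y_1=2 y_2=-2
S(7/2) = 17/64

y_0 = S_0(0) = a_0 = -3
y_1 = S_1(0) = a_1 = 2
y_2 = S_1(1) = -2
t_q=7/2 is in segment 1 (τ=1/2); S_1(τ)=17/64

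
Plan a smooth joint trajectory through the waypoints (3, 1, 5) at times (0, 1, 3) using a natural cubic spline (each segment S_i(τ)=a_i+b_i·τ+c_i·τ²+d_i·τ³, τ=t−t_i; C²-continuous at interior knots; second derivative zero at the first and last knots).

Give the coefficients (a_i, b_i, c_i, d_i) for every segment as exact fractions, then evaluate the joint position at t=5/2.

Δ: Δ0=-2, Δ1=2
row 1: diag=6, rhs=24; c'=1/3, d'=4
back: M1=4
M: M0=0, M1=4, M2=0
seg 0: a=3, c=M0/2=0, d=(M1−M0)/(6·1)=2/3, b=Δ0−h0·(2M0+M1)/6=-8/3
seg 1: a=1, c=M1/2=2, d=(M2−M1)/(6·2)=-1/3, b=Δ1−h1·(2M1+M2)/6=-2/3
t_q=5/2 → seg 1, τ=3/2; S=1+-2/3·τ+2·τ²+-1/3·τ³=27/8

  seg 0: a=3 b=-8/3 c=0 d=2/3
  seg 1: a=1 b=-2/3 c=2 d=-1/3
S(5/2) = 27/8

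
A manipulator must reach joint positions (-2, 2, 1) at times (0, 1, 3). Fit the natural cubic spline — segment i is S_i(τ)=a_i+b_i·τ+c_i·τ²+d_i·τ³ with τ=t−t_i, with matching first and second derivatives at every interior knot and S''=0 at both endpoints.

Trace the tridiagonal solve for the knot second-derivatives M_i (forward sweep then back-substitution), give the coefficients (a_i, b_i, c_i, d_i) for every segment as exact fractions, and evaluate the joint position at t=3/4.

  seg 0: a=-2 b=19/4 c=0 d=-3/4
  seg 1: a=2 b=5/2 c=-9/4 d=3/8
S(3/4) = 319/256

Δ: Δ0=4, Δ1=-1/2
row 1: diag=6, rhs=-27; c'=1/3, d'=-9/2
back: M1=-9/2
M: M0=0, M1=-9/2, M2=0
seg 0: a=-2, c=M0/2=0, d=(M1−M0)/(6·1)=-3/4, b=Δ0−h0·(2M0+M1)/6=19/4
seg 1: a=2, c=M1/2=-9/4, d=(M2−M1)/(6·2)=3/8, b=Δ1−h1·(2M1+M2)/6=5/2
t_q=3/4 → seg 0, τ=3/4; S=-2+19/4·τ+0·τ²+-3/4·τ³=319/256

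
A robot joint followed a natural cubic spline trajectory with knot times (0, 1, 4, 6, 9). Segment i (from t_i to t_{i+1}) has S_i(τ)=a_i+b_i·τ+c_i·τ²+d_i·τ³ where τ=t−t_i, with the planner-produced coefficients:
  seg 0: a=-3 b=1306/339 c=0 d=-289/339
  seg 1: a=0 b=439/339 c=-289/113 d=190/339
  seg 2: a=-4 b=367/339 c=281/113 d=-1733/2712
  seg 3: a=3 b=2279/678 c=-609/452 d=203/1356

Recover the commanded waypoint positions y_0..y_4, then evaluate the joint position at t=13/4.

y_0=-3 y_1=0 y_2=-4 y_3=3 y_4=5
S(13/4) = -13197/3616

y_0 = S_0(0) = a_0 = -3
y_1 = S_1(0) = a_1 = 0
y_2 = S_2(0) = a_2 = -4
y_3 = S_3(0) = a_3 = 3
y_4 = S_3(3) = 5
t_q=13/4 is in segment 1 (τ=9/4); S_1(τ)=-13197/3616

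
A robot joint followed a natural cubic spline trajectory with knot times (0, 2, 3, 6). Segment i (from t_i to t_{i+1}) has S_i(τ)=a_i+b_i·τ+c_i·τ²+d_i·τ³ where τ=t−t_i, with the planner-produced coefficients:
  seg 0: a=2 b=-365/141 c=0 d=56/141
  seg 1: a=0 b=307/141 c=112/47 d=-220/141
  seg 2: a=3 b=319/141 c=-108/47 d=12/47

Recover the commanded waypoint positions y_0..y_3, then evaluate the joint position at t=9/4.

y_0 = S_0(0) = a_0 = 2
y_1 = S_1(0) = a_1 = 0
y_2 = S_2(0) = a_2 = 3
y_3 = S_2(3) = -4
t_q=9/4 is in segment 1 (τ=1/4); S_1(τ)=503/752

y_0=2 y_1=0 y_2=3 y_3=-4
S(9/4) = 503/752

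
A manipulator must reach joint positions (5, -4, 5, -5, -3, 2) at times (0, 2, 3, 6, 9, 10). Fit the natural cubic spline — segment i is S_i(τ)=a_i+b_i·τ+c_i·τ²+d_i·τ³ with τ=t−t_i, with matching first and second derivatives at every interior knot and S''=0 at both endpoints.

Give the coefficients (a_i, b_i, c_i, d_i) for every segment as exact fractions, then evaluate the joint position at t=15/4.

  seg 0: a=5 b=-71129/7314 c=0 d=4777/3657
  seg 1: a=-4 b=43519/7314 c=9554/1219 d=-35017/7314
  seg 2: a=5 b=26558/3657 c=-15909/2438 d=21895/21942
  seg 3: a=-5 b=-36191/7314 c=2993/1219 d=-1423/7314
  seg 4: a=-3 b=16568/3657 c=1717/2438 d=-1717/7314
S(15/4) = 1122977/156032

Δ: Δ0=-9/2, Δ1=9, Δ2=-10/3, Δ3=2/3, Δ4=5
row 1: diag=6, rhs=81; c'=1/6, d'=27/2
row 2: denom=8−1·1/6=47/6; d'=(-74−1·27/2)/(47/6)=-525/47
row 3: denom=12−3·18/47=510/47; d'=(24−3·-525/47)/(510/47)=53/10
row 4: denom=8−3·47/170=1219/170; d'=(26−3·53/10)/(1219/170)=1717/1219
back: M4=1717/1219
back: M3=53/10−47/170·1717/1219=5986/1219
back: M2=-525/47−18/47·5986/1219=-15909/1219
back: M1=27/2−1/6·-15909/1219=19108/1219
M: M0=0, M1=19108/1219, M2=-15909/1219, M3=5986/1219, M4=1717/1219, M5=0
seg 0: a=5, c=M0/2=0, d=(M1−M0)/(6·2)=4777/3657, b=Δ0−h0·(2M0+M1)/6=-71129/7314
seg 1: a=-4, c=M1/2=9554/1219, d=(M2−M1)/(6·1)=-35017/7314, b=Δ1−h1·(2M1+M2)/6=43519/7314
seg 2: a=5, c=M2/2=-15909/2438, d=(M3−M2)/(6·3)=21895/21942, b=Δ2−h2·(2M2+M3)/6=26558/3657
seg 3: a=-5, c=M3/2=2993/1219, d=(M4−M3)/(6·3)=-1423/7314, b=Δ3−h3·(2M3+M4)/6=-36191/7314
seg 4: a=-3, c=M4/2=1717/2438, d=(M5−M4)/(6·1)=-1717/7314, b=Δ4−h4·(2M4+M5)/6=16568/3657
t_q=15/4 → seg 2, τ=3/4; S=5+26558/3657·τ+-15909/2438·τ²+21895/21942·τ³=1122977/156032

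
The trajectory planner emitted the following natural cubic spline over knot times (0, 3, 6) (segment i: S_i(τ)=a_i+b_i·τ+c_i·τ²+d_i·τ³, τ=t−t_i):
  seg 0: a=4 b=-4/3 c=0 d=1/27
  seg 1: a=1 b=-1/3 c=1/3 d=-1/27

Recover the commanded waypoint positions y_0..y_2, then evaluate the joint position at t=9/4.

y_0 = S_0(0) = a_0 = 4
y_1 = S_1(0) = a_1 = 1
y_2 = S_1(3) = 2
t_q=9/4 is in segment 0 (τ=9/4); S_0(τ)=91/64

y_0=4 y_1=1 y_2=2
S(9/4) = 91/64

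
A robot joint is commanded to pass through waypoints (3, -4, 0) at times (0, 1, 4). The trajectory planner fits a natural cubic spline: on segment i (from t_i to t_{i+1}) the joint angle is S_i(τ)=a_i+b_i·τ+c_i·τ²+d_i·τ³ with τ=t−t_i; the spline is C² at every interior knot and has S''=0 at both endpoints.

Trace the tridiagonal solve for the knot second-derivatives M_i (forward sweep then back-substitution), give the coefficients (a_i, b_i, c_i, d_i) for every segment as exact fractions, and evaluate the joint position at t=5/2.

Δ: Δ0=-7, Δ1=4/3
row 1: diag=8, rhs=50; c'=3/8, d'=25/4
back: M1=25/4
M: M0=0, M1=25/4, M2=0
seg 0: a=3, c=M0/2=0, d=(M1−M0)/(6·1)=25/24, b=Δ0−h0·(2M0+M1)/6=-193/24
seg 1: a=-4, c=M1/2=25/8, d=(M2−M1)/(6·3)=-25/72, b=Δ1−h1·(2M1+M2)/6=-59/12
t_q=5/2 → seg 1, τ=3/2; S=-4+-59/12·τ+25/8·τ²+-25/72·τ³=-353/64

  seg 0: a=3 b=-193/24 c=0 d=25/24
  seg 1: a=-4 b=-59/12 c=25/8 d=-25/72
S(5/2) = -353/64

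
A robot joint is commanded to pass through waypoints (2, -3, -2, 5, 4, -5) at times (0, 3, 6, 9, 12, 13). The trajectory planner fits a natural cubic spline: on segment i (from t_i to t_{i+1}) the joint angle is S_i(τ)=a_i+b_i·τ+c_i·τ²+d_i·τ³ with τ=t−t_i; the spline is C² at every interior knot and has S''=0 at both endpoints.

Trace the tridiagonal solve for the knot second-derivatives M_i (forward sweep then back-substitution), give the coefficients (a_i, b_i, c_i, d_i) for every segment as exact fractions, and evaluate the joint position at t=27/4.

  seg 0: a=2 b=-2503/1209 c=0 d=488/10881
  seg 1: a=-3 b=-1039/1209 c=488/1209 d=-22/10881
  seg 2: a=-2 b=1823/1209 c=466/1209 d=-400/10881
  seg 3: a=5 b=263/93 c=22/403 d=-1340/3627
  seg 4: a=4 b=-8245/1209 c=-1318/403 d=1318/1209
S(27/4) = -2153/3224

Δ: Δ0=-5/3, Δ1=1/3, Δ2=7/3, Δ3=-1/3, Δ4=-9
row 1: diag=12, rhs=12; c'=1/4, d'=1
row 2: denom=12−3·1/4=45/4; d'=(12−3·1)/(45/4)=4/5
row 3: denom=12−3·4/15=56/5; d'=(-16−3·4/5)/(56/5)=-23/14
row 4: denom=8−3·15/56=403/56; d'=(-52−3·-23/14)/(403/56)=-2636/403
back: M4=-2636/403
back: M3=-23/14−15/56·-2636/403=44/403
back: M2=4/5−4/15·44/403=932/1209
back: M1=1−1/4·932/1209=976/1209
M: M0=0, M1=976/1209, M2=932/1209, M3=44/403, M4=-2636/403, M5=0
seg 0: a=2, c=M0/2=0, d=(M1−M0)/(6·3)=488/10881, b=Δ0−h0·(2M0+M1)/6=-2503/1209
seg 1: a=-3, c=M1/2=488/1209, d=(M2−M1)/(6·3)=-22/10881, b=Δ1−h1·(2M1+M2)/6=-1039/1209
seg 2: a=-2, c=M2/2=466/1209, d=(M3−M2)/(6·3)=-400/10881, b=Δ2−h2·(2M2+M3)/6=1823/1209
seg 3: a=5, c=M3/2=22/403, d=(M4−M3)/(6·3)=-1340/3627, b=Δ3−h3·(2M3+M4)/6=263/93
seg 4: a=4, c=M4/2=-1318/403, d=(M5−M4)/(6·1)=1318/1209, b=Δ4−h4·(2M4+M5)/6=-8245/1209
t_q=27/4 → seg 2, τ=3/4; S=-2+1823/1209·τ+466/1209·τ²+-400/10881·τ³=-2153/3224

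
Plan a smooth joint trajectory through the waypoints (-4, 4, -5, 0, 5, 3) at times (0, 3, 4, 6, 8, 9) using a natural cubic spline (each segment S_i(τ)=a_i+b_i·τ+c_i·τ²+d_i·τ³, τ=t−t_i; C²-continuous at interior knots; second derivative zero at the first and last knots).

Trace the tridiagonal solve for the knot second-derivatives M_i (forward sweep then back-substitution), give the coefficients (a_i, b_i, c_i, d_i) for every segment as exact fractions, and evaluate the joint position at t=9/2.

Δ: Δ0=8/3, Δ1=-9, Δ2=5/2, Δ3=5/2, Δ4=-2
row 1: diag=8, rhs=-70; c'=1/8, d'=-35/4
row 2: denom=6−1·1/8=47/8; d'=(69−1·-35/4)/(47/8)=622/47
row 3: denom=8−2·16/47=344/47; d'=(0−2·622/47)/(344/47)=-311/86
row 4: denom=6−2·47/172=469/86; d'=(-27−2·-311/86)/(469/86)=-1700/469
back: M4=-1700/469
back: M3=-311/86−47/172·-1700/469=-2463/938
back: M2=622/47−16/47·-2463/938=6626/469
back: M1=-35/4−1/8·6626/469=-4932/469
M: M0=0, M1=-4932/469, M2=6626/469, M3=-2463/938, M4=-1700/469, M5=0
seg 0: a=-4, c=M0/2=0, d=(M1−M0)/(6·3)=-274/469, b=Δ0−h0·(2M0+M1)/6=11150/1407
seg 1: a=4, c=M1/2=-2466/469, d=(M2−M1)/(6·1)=5779/1407, b=Δ1−h1·(2M1+M2)/6=-11044/1407
seg 2: a=-5, c=M2/2=3313/469, d=(M3−M2)/(6·2)=-2245/1608, b=Δ2−h2·(2M2+M3)/6=-8503/1407
seg 3: a=0, c=M3/2=-2463/1876, d=(M4−M3)/(6·2)=-937/11256, b=Δ3−h3·(2M3+M4)/6=15361/2814
seg 4: a=5, c=M4/2=-850/469, d=(M5−M4)/(6·1)=850/1407, b=Δ4−h4·(2M4+M5)/6=-1114/1407
t_q=9/2 → seg 2, τ=1/2; S=-5+-8503/1407·τ+3313/469·τ²+-2245/1608·τ³=-193009/30016

  seg 0: a=-4 b=11150/1407 c=0 d=-274/469
  seg 1: a=4 b=-11044/1407 c=-2466/469 d=5779/1407
  seg 2: a=-5 b=-8503/1407 c=3313/469 d=-2245/1608
  seg 3: a=0 b=15361/2814 c=-2463/1876 d=-937/11256
  seg 4: a=5 b=-1114/1407 c=-850/469 d=850/1407
S(9/2) = -193009/30016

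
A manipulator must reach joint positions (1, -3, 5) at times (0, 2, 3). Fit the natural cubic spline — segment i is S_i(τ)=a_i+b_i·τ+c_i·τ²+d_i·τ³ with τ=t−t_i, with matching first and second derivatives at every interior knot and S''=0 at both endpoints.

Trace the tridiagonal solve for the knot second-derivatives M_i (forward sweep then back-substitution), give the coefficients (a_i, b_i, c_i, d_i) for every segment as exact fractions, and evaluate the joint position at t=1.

Δ: Δ0=-2, Δ1=8
row 1: diag=6, rhs=60; c'=1/6, d'=10
back: M1=10
M: M0=0, M1=10, M2=0
seg 0: a=1, c=M0/2=0, d=(M1−M0)/(6·2)=5/6, b=Δ0−h0·(2M0+M1)/6=-16/3
seg 1: a=-3, c=M1/2=5, d=(M2−M1)/(6·1)=-5/3, b=Δ1−h1·(2M1+M2)/6=14/3
t_q=1 → seg 0, τ=1; S=1+-16/3·τ+0·τ²+5/6·τ³=-7/2

  seg 0: a=1 b=-16/3 c=0 d=5/6
  seg 1: a=-3 b=14/3 c=5 d=-5/3
S(1) = -7/2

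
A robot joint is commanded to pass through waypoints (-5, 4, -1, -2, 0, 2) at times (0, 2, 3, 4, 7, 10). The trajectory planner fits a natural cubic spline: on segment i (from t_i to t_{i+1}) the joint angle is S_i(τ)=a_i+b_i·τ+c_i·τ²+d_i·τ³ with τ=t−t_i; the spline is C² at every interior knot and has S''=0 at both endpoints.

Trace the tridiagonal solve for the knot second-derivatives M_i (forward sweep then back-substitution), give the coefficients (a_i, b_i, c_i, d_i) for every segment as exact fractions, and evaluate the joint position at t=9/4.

  seg 0: a=-5 b=31441/3858 c=0 d=-1760/1929
  seg 1: a=4 b=-10799/3858 c=-3520/643 d=12629/3858
  seg 2: a=-1 b=-7576/1929 c=5589/1286 d=-5473/3858
  seg 3: a=-2 b=1963/3858 c=58/643 d=-145/11574
  seg 4: a=0 b=1373/1929 c=-29/1286 d=29/11574
S(9/4) = 247671/82304

Δ: Δ0=9/2, Δ1=-5, Δ2=-1, Δ3=2/3, Δ4=2/3
row 1: diag=6, rhs=-57; c'=1/6, d'=-19/2
row 2: denom=4−1·1/6=23/6; d'=(24−1·-19/2)/(23/6)=201/23
row 3: denom=8−1·6/23=178/23; d'=(10−1·201/23)/(178/23)=29/178
row 4: denom=12−3·69/178=1929/178; d'=(0−3·29/178)/(1929/178)=-29/643
back: M4=-29/643
back: M3=29/178−69/178·-29/643=116/643
back: M2=201/23−6/23·116/643=5589/643
back: M1=-19/2−1/6·5589/643=-7040/643
M: M0=0, M1=-7040/643, M2=5589/643, M3=116/643, M4=-29/643, M5=0
seg 0: a=-5, c=M0/2=0, d=(M1−M0)/(6·2)=-1760/1929, b=Δ0−h0·(2M0+M1)/6=31441/3858
seg 1: a=4, c=M1/2=-3520/643, d=(M2−M1)/(6·1)=12629/3858, b=Δ1−h1·(2M1+M2)/6=-10799/3858
seg 2: a=-1, c=M2/2=5589/1286, d=(M3−M2)/(6·1)=-5473/3858, b=Δ2−h2·(2M2+M3)/6=-7576/1929
seg 3: a=-2, c=M3/2=58/643, d=(M4−M3)/(6·3)=-145/11574, b=Δ3−h3·(2M3+M4)/6=1963/3858
seg 4: a=0, c=M4/2=-29/1286, d=(M5−M4)/(6·3)=29/11574, b=Δ4−h4·(2M4+M5)/6=1373/1929
t_q=9/4 → seg 1, τ=1/4; S=4+-10799/3858·τ+-3520/643·τ²+12629/3858·τ³=247671/82304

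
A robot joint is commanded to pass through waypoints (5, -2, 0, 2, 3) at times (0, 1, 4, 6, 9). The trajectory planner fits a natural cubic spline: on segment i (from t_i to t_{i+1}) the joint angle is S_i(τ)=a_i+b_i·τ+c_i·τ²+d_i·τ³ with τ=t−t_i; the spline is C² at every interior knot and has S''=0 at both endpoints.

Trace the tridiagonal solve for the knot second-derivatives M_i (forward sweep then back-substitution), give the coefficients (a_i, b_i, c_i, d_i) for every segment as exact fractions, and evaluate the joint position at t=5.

  seg 0: a=5 b=-2734/339 c=0 d=361/339
  seg 1: a=-2 b=-1651/339 c=361/113 d=-1372/3051
  seg 2: a=0 b=731/339 c=-289/339 d=31/226
  seg 3: a=2 b=133/339 c=-10/339 d=10/3051
S(5) = 977/678

Δ: Δ0=-7, Δ1=2/3, Δ2=1, Δ3=1/3
row 1: diag=8, rhs=46; c'=3/8, d'=23/4
row 2: denom=10−3·3/8=71/8; d'=(2−3·23/4)/(71/8)=-122/71
row 3: denom=10−2·16/71=678/71; d'=(-4−2·-122/71)/(678/71)=-20/339
back: M3=-20/339
back: M2=-122/71−16/71·-20/339=-578/339
back: M1=23/4−3/8·-578/339=722/113
M: M0=0, M1=722/113, M2=-578/339, M3=-20/339, M4=0
seg 0: a=5, c=M0/2=0, d=(M1−M0)/(6·1)=361/339, b=Δ0−h0·(2M0+M1)/6=-2734/339
seg 1: a=-2, c=M1/2=361/113, d=(M2−M1)/(6·3)=-1372/3051, b=Δ1−h1·(2M1+M2)/6=-1651/339
seg 2: a=0, c=M2/2=-289/339, d=(M3−M2)/(6·2)=31/226, b=Δ2−h2·(2M2+M3)/6=731/339
seg 3: a=2, c=M3/2=-10/339, d=(M4−M3)/(6·3)=10/3051, b=Δ3−h3·(2M3+M4)/6=133/339
t_q=5 → seg 2, τ=1; S=0+731/339·τ+-289/339·τ²+31/226·τ³=977/678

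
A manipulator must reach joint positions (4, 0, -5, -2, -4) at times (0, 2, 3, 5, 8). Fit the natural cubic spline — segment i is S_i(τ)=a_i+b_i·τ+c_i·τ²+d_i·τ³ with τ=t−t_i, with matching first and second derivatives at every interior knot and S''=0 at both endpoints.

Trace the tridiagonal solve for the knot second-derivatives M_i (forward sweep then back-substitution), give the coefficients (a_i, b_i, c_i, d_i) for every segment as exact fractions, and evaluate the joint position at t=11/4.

  seg 0: a=4 b=-266/489 c=0 d=-178/489
  seg 1: a=0 b=-2402/489 c=-356/163 d=1025/489
  seg 2: a=-5 b=-1463/489 c=669/163 d=-3635/3912
  seg 3: a=-2 b=2225/978 c=-959/652 d=959/5868
S(11/4) = -42023/10432

Δ: Δ0=-2, Δ1=-5, Δ2=3/2, Δ3=-2/3
row 1: diag=6, rhs=-18; c'=1/6, d'=-3
row 2: denom=6−1·1/6=35/6; d'=(39−1·-3)/(35/6)=36/5
row 3: denom=10−2·12/35=326/35; d'=(-13−2·36/5)/(326/35)=-959/326
back: M3=-959/326
back: M2=36/5−12/35·-959/326=1338/163
back: M1=-3−1/6·1338/163=-712/163
M: M0=0, M1=-712/163, M2=1338/163, M3=-959/326, M4=0
seg 0: a=4, c=M0/2=0, d=(M1−M0)/(6·2)=-178/489, b=Δ0−h0·(2M0+M1)/6=-266/489
seg 1: a=0, c=M1/2=-356/163, d=(M2−M1)/(6·1)=1025/489, b=Δ1−h1·(2M1+M2)/6=-2402/489
seg 2: a=-5, c=M2/2=669/163, d=(M3−M2)/(6·2)=-3635/3912, b=Δ2−h2·(2M2+M3)/6=-1463/489
seg 3: a=-2, c=M3/2=-959/652, d=(M4−M3)/(6·3)=959/5868, b=Δ3−h3·(2M3+M4)/6=2225/978
t_q=11/4 → seg 1, τ=3/4; S=0+-2402/489·τ+-356/163·τ²+1025/489·τ³=-42023/10432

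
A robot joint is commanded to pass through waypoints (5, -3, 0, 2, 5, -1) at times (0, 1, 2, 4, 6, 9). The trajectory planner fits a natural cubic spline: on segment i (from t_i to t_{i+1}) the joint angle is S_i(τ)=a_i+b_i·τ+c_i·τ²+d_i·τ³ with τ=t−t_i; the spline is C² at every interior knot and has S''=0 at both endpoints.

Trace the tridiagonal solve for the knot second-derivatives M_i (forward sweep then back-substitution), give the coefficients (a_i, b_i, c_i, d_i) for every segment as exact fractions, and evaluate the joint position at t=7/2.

Δ: Δ0=-8, Δ1=3, Δ2=1, Δ3=3/2, Δ4=-2
row 1: diag=4, rhs=66; c'=1/4, d'=33/2
row 2: denom=6−1·1/4=23/4; d'=(-12−1·33/2)/(23/4)=-114/23
row 3: denom=8−2·8/23=168/23; d'=(3−2·-114/23)/(168/23)=99/56
row 4: denom=10−2·23/84=397/42; d'=(-21−2·99/56)/(397/42)=-2061/794
back: M4=-2061/794
back: M3=99/56−23/84·-2061/794=984/397
back: M2=-114/23−8/23·984/397=-2310/397
back: M1=33/2−1/4·-2310/397=7128/397
M: M0=0, M1=7128/397, M2=-2310/397, M3=984/397, M4=-2061/794, M5=0
seg 0: a=5, c=M0/2=0, d=(M1−M0)/(6·1)=1188/397, b=Δ0−h0·(2M0+M1)/6=-4364/397
seg 1: a=-3, c=M1/2=3564/397, d=(M2−M1)/(6·1)=-1573/397, b=Δ1−h1·(2M1+M2)/6=-800/397
seg 2: a=0, c=M2/2=-1155/397, d=(M3−M2)/(6·2)=549/794, b=Δ2−h2·(2M2+M3)/6=1609/397
seg 3: a=2, c=M3/2=492/397, d=(M4−M3)/(6·2)=-1343/3176, b=Δ3−h3·(2M3+M4)/6=283/397
seg 4: a=5, c=M4/2=-2061/1588, d=(M5−M4)/(6·3)=229/1588, b=Δ4−h4·(2M4+M5)/6=473/794
t_q=7/2 → seg 2, τ=3/2; S=0+1609/397·τ+-1155/397·τ²+549/794·τ³=11859/6352

  seg 0: a=5 b=-4364/397 c=0 d=1188/397
  seg 1: a=-3 b=-800/397 c=3564/397 d=-1573/397
  seg 2: a=0 b=1609/397 c=-1155/397 d=549/794
  seg 3: a=2 b=283/397 c=492/397 d=-1343/3176
  seg 4: a=5 b=473/794 c=-2061/1588 d=229/1588
S(7/2) = 11859/6352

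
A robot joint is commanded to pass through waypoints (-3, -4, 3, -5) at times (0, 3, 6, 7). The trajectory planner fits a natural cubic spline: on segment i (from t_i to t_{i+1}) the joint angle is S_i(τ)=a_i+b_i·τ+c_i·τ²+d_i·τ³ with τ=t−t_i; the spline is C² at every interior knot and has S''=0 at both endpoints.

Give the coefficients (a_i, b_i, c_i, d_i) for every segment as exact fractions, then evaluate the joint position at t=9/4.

  seg 0: a=-3 b=-62/29 c=0 d=157/783
  seg 1: a=-4 b=95/29 c=157/87 d=-553/783
  seg 2: a=3 b=-144/29 c=-132/29 d=44/29
S(9/4) = -10257/1856

Δ: Δ0=-1/3, Δ1=7/3, Δ2=-8
row 1: diag=12, rhs=16; c'=1/4, d'=4/3
row 2: denom=8−3·1/4=29/4; d'=(-62−3·4/3)/(29/4)=-264/29
back: M2=-264/29
back: M1=4/3−1/4·-264/29=314/87
M: M0=0, M1=314/87, M2=-264/29, M3=0
seg 0: a=-3, c=M0/2=0, d=(M1−M0)/(6·3)=157/783, b=Δ0−h0·(2M0+M1)/6=-62/29
seg 1: a=-4, c=M1/2=157/87, d=(M2−M1)/(6·3)=-553/783, b=Δ1−h1·(2M1+M2)/6=95/29
seg 2: a=3, c=M2/2=-132/29, d=(M3−M2)/(6·1)=44/29, b=Δ2−h2·(2M2+M3)/6=-144/29
t_q=9/4 → seg 0, τ=9/4; S=-3+-62/29·τ+0·τ²+157/783·τ³=-10257/1856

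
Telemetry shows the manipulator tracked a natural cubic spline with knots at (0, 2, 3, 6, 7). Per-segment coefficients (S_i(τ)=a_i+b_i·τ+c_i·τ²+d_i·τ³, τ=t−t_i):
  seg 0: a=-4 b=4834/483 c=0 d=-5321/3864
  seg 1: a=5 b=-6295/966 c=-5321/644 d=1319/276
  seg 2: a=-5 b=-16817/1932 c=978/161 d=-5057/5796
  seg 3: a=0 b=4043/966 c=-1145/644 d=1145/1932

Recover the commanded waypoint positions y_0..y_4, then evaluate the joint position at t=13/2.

y_0=-4 y_1=5 y_2=-5 y_3=0 y_4=3
S(13/2) = 8873/5152

y_0 = S_0(0) = a_0 = -4
y_1 = S_1(0) = a_1 = 5
y_2 = S_2(0) = a_2 = -5
y_3 = S_3(0) = a_3 = 0
y_4 = S_3(1) = 3
t_q=13/2 is in segment 3 (τ=1/2); S_3(τ)=8873/5152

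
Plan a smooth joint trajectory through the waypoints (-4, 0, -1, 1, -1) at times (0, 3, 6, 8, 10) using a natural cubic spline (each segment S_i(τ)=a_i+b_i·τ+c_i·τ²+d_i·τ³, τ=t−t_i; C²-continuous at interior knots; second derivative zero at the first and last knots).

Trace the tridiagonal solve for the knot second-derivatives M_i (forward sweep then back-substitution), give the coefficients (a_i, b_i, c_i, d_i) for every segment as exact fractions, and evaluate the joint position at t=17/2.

Δ: Δ0=4/3, Δ1=-1/3, Δ2=1, Δ3=-1
row 1: diag=12, rhs=-10; c'=1/4, d'=-5/6
row 2: denom=10−3·1/4=37/4; d'=(8−3·-5/6)/(37/4)=42/37
row 3: denom=8−2·8/37=280/37; d'=(-12−2·42/37)/(280/37)=-66/35
back: M3=-66/35
back: M2=42/37−8/37·-66/35=54/35
back: M1=-5/6−1/4·54/35=-128/105
M: M0=0, M1=-128/105, M2=54/35, M3=-66/35, M4=0
seg 0: a=-4, c=M0/2=0, d=(M1−M0)/(6·3)=-64/945, b=Δ0−h0·(2M0+M1)/6=68/35
seg 1: a=0, c=M1/2=-64/105, d=(M2−M1)/(6·3)=29/189, b=Δ1−h1·(2M1+M2)/6=4/35
seg 2: a=-1, c=M2/2=27/35, d=(M3−M2)/(6·2)=-2/7, b=Δ2−h2·(2M2+M3)/6=3/5
seg 3: a=1, c=M3/2=-33/35, d=(M4−M3)/(6·2)=11/70, b=Δ3−h3·(2M3+M4)/6=9/35
t_q=17/2 → seg 3, τ=1/2; S=1+9/35·τ+-33/35·τ²+11/70·τ³=73/80

  seg 0: a=-4 b=68/35 c=0 d=-64/945
  seg 1: a=0 b=4/35 c=-64/105 d=29/189
  seg 2: a=-1 b=3/5 c=27/35 d=-2/7
  seg 3: a=1 b=9/35 c=-33/35 d=11/70
S(17/2) = 73/80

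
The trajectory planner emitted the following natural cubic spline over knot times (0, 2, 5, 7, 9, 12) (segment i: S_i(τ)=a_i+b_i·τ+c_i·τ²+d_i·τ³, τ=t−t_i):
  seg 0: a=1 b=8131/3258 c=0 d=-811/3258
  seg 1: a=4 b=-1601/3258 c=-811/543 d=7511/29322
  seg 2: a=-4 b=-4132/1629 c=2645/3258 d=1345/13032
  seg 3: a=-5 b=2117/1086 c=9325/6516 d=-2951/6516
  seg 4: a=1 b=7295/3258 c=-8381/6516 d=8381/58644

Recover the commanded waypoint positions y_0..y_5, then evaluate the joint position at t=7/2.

y_0 = S_0(0) = a_0 = 1
y_1 = S_1(0) = a_1 = 4
y_2 = S_2(0) = a_2 = -4
y_3 = S_3(0) = a_3 = -5
y_4 = S_4(0) = a_4 = 1
y_5 = S_4(3) = 0
t_q=7/2 is in segment 1 (τ=3/2); S_1(τ)=2221/2896

y_0=1 y_1=4 y_2=-4 y_3=-5 y_4=1 y_5=0
S(7/2) = 2221/2896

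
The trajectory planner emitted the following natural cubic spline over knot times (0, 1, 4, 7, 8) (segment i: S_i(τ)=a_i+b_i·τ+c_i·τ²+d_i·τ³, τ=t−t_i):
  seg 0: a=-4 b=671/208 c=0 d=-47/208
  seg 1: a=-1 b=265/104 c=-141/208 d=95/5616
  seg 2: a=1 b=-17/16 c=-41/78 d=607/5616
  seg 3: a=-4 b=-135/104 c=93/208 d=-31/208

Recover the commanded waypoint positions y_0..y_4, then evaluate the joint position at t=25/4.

y_0=-4 y_1=-1 y_2=1 y_3=-4 y_4=-5
S(25/4) = -37547/13312

y_0 = S_0(0) = a_0 = -4
y_1 = S_1(0) = a_1 = -1
y_2 = S_2(0) = a_2 = 1
y_3 = S_3(0) = a_3 = -4
y_4 = S_3(1) = -5
t_q=25/4 is in segment 2 (τ=9/4); S_2(τ)=-37547/13312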